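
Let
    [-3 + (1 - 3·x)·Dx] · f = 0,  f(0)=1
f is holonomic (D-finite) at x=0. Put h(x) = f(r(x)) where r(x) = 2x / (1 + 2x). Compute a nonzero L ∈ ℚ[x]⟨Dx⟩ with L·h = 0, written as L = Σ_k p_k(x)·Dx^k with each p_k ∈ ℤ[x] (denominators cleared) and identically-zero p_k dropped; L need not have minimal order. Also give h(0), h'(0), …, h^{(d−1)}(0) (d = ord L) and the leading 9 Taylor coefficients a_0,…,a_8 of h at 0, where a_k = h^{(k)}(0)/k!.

L = 6 + (-1 + 2·x + 8·x^2)·Dx  (order 1).
h: a_k = 1, 6, 24, 96, 384, 1536, 6144, 24576, 98304, …
ICs: h(0) = 1.

f: a_k = 1, 3, 9, 27, 81, 243, 729, 2187, 6561, …
h₀=f(r): pull back L_f along r ⇒ L₀.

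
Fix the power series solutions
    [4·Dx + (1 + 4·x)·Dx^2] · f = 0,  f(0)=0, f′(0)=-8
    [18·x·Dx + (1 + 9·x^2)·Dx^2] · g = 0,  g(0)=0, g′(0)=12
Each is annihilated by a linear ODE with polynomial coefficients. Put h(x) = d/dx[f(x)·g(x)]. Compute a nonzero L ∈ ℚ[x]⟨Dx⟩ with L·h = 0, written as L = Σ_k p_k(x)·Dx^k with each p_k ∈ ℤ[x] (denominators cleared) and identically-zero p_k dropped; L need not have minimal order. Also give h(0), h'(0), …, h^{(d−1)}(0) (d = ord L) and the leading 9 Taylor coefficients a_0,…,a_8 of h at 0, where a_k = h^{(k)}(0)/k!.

f: a_k = 0, -8, 16, -128/3, 128, -2048/5, 4096/3, -32768/7, 16384, …
g: a_k = 0, 12, 0, -36, 0, 972/5, 0, -8748/7, 0, …
Sym-product of L_f,L_g gives L₀ (≤ ord 4).
Derive L from L₀ (diff closure).
L = (2448 + 17280·x + 76464·x^2 + 518400·x^3 + 1399680·x^4 + 2426112·x^5 + 1679616·x^7) + (452 + 10800·x + 98028·x^2 + 491184·x^3 + 1840320·x^4 + 4339008·x^5 + 6531840·x^6 + 1259712·x^7 + 5878656·x^8)·Dx + (136 + 1912·x + 18576·x^2 + 103608·x^3 + 389448·x^4 + 1100304·x^5 + 2239488·x^6 + 3277584·x^7 + 1259712·x^8 + 3359232·x^9)·Dx^2 + (13 + 176·x + 1234·x^2 + 6048·x^3 + 22833·x^4 + 68688·x^5 + 154224·x^6 + 279936·x^7 + 399492·x^8 + 209952·x^9 + 419904·x^10)·Dx^3  (order 3).
h: a_k = 0, -192, 576, -896, 4800, -148032/5, 521024/5, -1588992/5, 47988288/35, …
ICs: h(0) = 0, h′(0) = -192, h′′(0) = 1152.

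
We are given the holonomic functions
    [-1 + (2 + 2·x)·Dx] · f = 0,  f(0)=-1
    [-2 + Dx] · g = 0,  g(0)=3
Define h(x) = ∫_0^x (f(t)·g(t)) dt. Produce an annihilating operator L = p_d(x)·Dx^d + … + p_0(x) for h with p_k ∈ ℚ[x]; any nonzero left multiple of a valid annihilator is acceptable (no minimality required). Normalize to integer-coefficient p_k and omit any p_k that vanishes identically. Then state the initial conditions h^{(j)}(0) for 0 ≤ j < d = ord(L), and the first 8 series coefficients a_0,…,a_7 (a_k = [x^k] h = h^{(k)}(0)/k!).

f: a_k = -1, -1/2, 1/8, -1/16, 5/128, -7/256, 21/1024, -33/2048, …
g: a_k = 3, 6, 6, 4, 2, 4/5, 4/15, 8/105, …
f·g: L₀ = L_f ⊗_s L_g, ord ≤ 1·1.
Integrate: L := L₀·Dx.
L = (-5 - 4·x)·Dx + (2 + 2·x)·Dx^2  (order 2).
h: a_k = 0, -3, -15/4, -23/8, -103/64, -449/640, -1949/7680, -1643/21504, …
ICs: h(0) = 0, h′(0) = -3.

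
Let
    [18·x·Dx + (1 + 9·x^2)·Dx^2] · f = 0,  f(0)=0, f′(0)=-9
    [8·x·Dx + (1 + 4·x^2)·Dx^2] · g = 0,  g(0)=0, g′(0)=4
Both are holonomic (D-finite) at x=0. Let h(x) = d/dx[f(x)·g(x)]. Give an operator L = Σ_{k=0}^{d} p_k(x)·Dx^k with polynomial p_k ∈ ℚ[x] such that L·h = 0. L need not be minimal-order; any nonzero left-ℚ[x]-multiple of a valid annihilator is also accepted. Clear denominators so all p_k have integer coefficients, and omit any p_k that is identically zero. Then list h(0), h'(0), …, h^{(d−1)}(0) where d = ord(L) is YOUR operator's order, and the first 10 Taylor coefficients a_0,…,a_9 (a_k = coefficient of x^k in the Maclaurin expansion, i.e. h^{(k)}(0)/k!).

L = (-864·x - 18720·x^3 - 82944·x^5 + 134784·x^7 + 1119744·x^9) + (-52 - 3036·x^2 - 33696·x^4 - 72576·x^6 + 471744·x^8 + 1679616·x^10)·Dx + (-104·x - 2072·x^3 - 11232·x^5 + 13968·x^7 + 269568·x^9 + 559872·x^11)·Dx^2 + (-1 - 26·x^2 - 205·x^4 + 7380·x^8 + 33696·x^10 + 46656·x^12)·Dx^3  (order 3).
h: a_k = 0, -72, 0, 624, 0, -25272/5, 0, 1456416/35, 0, -12292184/35, …
ICs: h(0) = 0, h′(0) = -72, h′′(0) = 0.

f: a_k = 0, -9, 0, 27, 0, -729/5, 0, 6561/7, 0, -6561, …
g: a_k = 0, 4, 0, -16/3, 0, 64/5, 0, -256/7, 0, 1024/9, …
f·g: L₀ = L_f ⊗_s L_g, ord ≤ 2·2.
h=h₀': d/dx-closure on L₀ ⇒ L.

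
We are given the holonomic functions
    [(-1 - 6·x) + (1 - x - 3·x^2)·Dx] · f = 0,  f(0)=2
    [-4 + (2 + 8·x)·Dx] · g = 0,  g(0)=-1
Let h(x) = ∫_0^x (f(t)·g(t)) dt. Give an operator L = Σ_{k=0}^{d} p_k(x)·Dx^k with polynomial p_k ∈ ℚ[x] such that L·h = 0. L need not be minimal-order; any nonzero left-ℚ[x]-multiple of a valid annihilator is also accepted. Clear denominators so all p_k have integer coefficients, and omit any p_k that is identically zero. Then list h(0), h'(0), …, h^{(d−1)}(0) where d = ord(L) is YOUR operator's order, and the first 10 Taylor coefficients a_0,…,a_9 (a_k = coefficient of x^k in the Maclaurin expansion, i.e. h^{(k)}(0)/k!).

f: a_k = 2, 2, 8, 14, 38, 80, 194, 434, 1016, 2318, …
g: a_k = -1, -2, 2, -4, 10, -28, 84, -264, 858, -2860, …
Product ⇒ symmetric product L₀, ord ≤ 1.
h=∫h₀ ⇒ L = L₀·Dx.
L = (3 + 8·x + 18·x^2)·Dx + (-1 - 3·x + 7·x^2 + 12·x^3)·Dx^2  (order 2).
h: a_k = 0, -2, -3, -8/3, -17/2, -38/5, -98/3, -142/7, -629/4, 32/9, …
ICs: h(0) = 0, h′(0) = -2.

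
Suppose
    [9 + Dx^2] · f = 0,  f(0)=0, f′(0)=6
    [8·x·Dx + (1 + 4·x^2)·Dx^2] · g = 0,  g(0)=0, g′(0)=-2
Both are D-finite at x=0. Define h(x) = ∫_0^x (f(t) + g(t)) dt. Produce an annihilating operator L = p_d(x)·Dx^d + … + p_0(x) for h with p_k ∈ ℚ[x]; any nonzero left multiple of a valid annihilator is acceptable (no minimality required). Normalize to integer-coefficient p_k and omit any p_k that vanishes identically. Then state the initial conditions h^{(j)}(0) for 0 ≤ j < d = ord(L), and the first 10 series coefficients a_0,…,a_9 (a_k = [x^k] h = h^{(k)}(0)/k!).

L = (-2808·x + 19008·x^3 + 10368·x^5)·Dx^2 + (9 + 1548·x^2 + 7344·x^4 + 5184·x^6)·Dx^3 + (-312·x + 2112·x^3 + 1152·x^5)·Dx^4 + (1 + 172·x^2 + 816·x^4 + 576·x^6)·Dx^5  (order 5).
h: a_k = 0, 0, 2, 0, -19/12, 0, -47/120, 0, 4877/2240, 0, …
ICs: h(0) = 0, h′(0) = 0, h′′(0) = 4, h′′′(0) = 0, h′′′′(0) = -38.

f: a_k = 0, 6, 0, -9, 0, 81/20, 0, -243/280, 0, 243/2240, …
g: a_k = 0, -2, 0, 8/3, 0, -32/5, 0, 128/7, 0, -512/9, …
Weyl lclm of L_f,L_g ⇒ L₀ (ord ≤ 4).
∫: right-multiply L₀ by Dx.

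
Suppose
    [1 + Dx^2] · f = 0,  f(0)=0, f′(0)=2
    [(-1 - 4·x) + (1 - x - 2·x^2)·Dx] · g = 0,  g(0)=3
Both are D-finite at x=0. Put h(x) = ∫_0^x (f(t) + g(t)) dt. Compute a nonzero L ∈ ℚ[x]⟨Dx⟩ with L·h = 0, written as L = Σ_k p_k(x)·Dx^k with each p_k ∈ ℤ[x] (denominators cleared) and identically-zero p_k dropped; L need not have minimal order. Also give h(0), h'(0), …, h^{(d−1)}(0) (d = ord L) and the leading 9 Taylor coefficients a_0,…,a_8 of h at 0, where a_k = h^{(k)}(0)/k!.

L = (-31 - 146·x - 133·x^2 - 184·x^3 - 20·x^4 - 16·x^5)·Dx + (7 + 3·x - 3·x^2 - 37·x^3 - 42·x^4 - 12·x^5 - 8·x^6)·Dx^2 + (-31 - 146·x - 133·x^2 - 184·x^3 - 20·x^4 - 16·x^5)·Dx^3 + (7 + 3·x - 3·x^2 - 37·x^3 - 42·x^4 - 12·x^5 - 8·x^6)·Dx^4  (order 4).
h: a_k = 0, 3, 5/2, 3, 11/3, 33/5, 3781/360, 129/7, 642599/20160, …
ICs: h(0) = 0, h′(0) = 3, h′′(0) = 5, h′′′(0) = 18.

f: a_k = 0, 2, 0, -1/3, 0, 1/60, 0, -1/2520, 0, …
g: a_k = 3, 3, 9, 15, 33, 63, 129, 255, 513, …
Weyl lclm of L_f,L_g ⇒ L₀ (ord ≤ 3).
Integrate: L := L₀·Dx.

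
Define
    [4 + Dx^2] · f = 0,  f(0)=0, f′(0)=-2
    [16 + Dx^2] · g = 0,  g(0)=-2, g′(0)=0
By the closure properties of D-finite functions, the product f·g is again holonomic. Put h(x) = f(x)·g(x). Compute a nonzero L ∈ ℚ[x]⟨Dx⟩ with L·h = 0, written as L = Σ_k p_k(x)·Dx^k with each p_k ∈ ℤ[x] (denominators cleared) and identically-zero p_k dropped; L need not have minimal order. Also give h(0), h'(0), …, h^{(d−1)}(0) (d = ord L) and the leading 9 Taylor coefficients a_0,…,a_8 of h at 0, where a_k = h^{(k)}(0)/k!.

L = 144 + 40·Dx^2 + Dx^4  (order 4).
h: a_k = 0, 4, 0, -104/3, 0, 968/15, 0, -17488/315, 0, …
ICs: h(0) = 0, h′(0) = 4, h′′(0) = 0, h′′′(0) = -208.

f: a_k = 0, -2, 0, 4/3, 0, -4/15, 0, 8/315, 0, …
g: a_k = -2, 0, 16, 0, -64/3, 0, 512/45, 0, -1024/315, …
L₀ := L_f ⊗_s L_g (sym. prod.), ord ≤ 4.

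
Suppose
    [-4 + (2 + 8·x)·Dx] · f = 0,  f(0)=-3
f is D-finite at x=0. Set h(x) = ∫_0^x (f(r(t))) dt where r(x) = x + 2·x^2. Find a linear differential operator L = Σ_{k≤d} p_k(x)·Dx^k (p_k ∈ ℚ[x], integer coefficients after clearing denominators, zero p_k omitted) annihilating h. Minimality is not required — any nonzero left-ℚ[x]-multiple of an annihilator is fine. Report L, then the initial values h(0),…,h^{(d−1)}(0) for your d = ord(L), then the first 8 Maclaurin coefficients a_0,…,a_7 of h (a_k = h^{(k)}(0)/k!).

f: a_k = -3, -6, 6, -12, 30, -84, 252, -792, …
Change of var in L_f (x↦r) gives L₀.
∫: right-multiply L₀ by Dx.
L = (-2 - 8·x)·Dx + (1 + 4·x + 8·x^2)·Dx^2  (order 2).
h: a_k = 0, -3, -3, -2, 3, -18/5, 2, 36/7, …
ICs: h(0) = 0, h′(0) = -3.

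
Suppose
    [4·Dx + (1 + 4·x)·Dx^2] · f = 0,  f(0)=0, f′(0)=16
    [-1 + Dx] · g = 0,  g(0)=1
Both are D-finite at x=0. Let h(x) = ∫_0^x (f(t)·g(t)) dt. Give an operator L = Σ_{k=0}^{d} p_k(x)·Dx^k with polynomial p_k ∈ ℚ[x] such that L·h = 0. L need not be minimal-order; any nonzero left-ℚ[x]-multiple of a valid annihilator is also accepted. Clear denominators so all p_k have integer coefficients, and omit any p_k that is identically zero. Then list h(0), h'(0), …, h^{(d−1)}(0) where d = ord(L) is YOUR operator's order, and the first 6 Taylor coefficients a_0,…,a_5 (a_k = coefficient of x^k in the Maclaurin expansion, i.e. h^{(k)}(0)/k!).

f: a_k = 0, 16, -32, 256/3, -256, 4096/5, …
g: a_k = 1, 1, 1/2, 1/6, 1/24, 1/120, …
Sym-product of L_f,L_g gives L₀ (≤ ord 2).
Integrate: L := L₀·Dx.
L = (-3 + 4·x)·Dx + (2 - 8·x)·Dx^2 + (1 + 4·x)·Dx^3  (order 3).
h: a_k = 0, 0, 8, -16/3, 46/3, -184/5, …
ICs: h(0) = 0, h′(0) = 0, h′′(0) = 16.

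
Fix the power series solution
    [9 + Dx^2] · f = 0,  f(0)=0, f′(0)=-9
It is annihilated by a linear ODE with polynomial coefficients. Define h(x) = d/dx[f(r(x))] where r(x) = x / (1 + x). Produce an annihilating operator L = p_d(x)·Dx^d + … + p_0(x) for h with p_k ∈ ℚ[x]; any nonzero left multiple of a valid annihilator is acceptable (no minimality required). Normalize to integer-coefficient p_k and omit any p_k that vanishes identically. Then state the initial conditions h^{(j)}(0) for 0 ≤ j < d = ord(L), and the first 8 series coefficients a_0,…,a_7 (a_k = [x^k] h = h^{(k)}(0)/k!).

L = (15 + 12·x + 6·x^2) + (6 + 18·x + 18·x^2 + 6·x^3)·Dx + (1 + 4·x + 6·x^2 + 4·x^3 + x^4)·Dx^2  (order 2).
h: a_k = -9, 18, 27/2, -126, 2637/8, -2295/4, 58059/80, -5679/10, …
ICs: h(0) = -9, h′(0) = 18.

f: a_k = 0, -9, 0, 27/2, 0, -243/40, 0, 729/560, …
L₀ from L_f via x↦r, Dx↦r'^{-1}Dx.
h=h₀': d/dx-closure on L₀ ⇒ L.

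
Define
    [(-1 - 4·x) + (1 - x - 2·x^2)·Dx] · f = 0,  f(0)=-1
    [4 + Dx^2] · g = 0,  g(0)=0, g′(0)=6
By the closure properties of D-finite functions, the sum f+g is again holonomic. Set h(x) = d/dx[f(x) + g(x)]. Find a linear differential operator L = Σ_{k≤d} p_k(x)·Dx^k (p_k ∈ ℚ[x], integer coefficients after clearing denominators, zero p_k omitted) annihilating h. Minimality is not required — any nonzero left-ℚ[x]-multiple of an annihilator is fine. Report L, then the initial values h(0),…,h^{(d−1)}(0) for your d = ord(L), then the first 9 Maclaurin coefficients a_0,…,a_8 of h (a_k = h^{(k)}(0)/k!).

f: a_k = -1, -1, -3, -5, -11, -21, -43, -85, -171, …
g: a_k = 0, 6, 0, -4, 0, 4/5, 0, -8/105, 0, …
Weyl lclm of L_f,L_g ⇒ L₀ (ord ≤ 3).
h=h₀': d/dx-closure on L₀ ⇒ L.
L = (576 + 2400·x + 5616·x^2 + 3360·x^3 + 3840·x^4 + 1152·x^5 + 768·x^6) + (-68 - 236·x + 240·x^2 + 488·x^3 + 560·x^4 + 672·x^5 + 448·x^6 + 256·x^7)·Dx + (144 + 600·x + 1404·x^2 + 840·x^3 + 960·x^4 + 288·x^5 + 192·x^6)·Dx^2 + (-17 - 59·x + 60·x^2 + 122·x^3 + 140·x^4 + 168·x^5 + 112·x^6 + 64·x^7)·Dx^3  (order 3).
h: a_k = 5, -6, -27, -44, -101, -258, -8933/15, -1368, -322241/105, …
ICs: h(0) = 5, h′(0) = -6, h′′(0) = -54.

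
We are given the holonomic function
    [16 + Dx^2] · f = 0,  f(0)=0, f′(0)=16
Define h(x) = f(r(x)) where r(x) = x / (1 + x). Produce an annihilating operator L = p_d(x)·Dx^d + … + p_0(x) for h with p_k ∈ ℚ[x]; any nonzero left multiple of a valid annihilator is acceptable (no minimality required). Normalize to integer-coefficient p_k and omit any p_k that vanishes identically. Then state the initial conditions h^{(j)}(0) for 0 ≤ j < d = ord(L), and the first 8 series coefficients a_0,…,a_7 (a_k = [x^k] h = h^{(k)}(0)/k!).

f: a_k = 0, 16, 0, -128/3, 0, 512/15, 0, -4096/315, …
Substitute x→r, Dx→(1/r')Dx; clear ⇒ L₀.
L = 16 + (2 + 6·x + 6·x^2 + 2·x^3)·Dx + (1 + 4·x + 6·x^2 + 4·x^3 + x^4)·Dx^2  (order 2).
h: a_k = 0, 16, -16, -80/3, 112, -3088/15, 240, -39376/315, …
ICs: h(0) = 0, h′(0) = 16.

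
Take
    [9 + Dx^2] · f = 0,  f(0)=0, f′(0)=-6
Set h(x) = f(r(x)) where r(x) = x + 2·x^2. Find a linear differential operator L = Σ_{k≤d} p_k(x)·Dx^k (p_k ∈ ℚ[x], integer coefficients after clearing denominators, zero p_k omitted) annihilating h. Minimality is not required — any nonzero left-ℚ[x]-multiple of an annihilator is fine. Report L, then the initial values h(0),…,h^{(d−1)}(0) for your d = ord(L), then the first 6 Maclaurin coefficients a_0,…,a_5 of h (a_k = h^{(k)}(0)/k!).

L = (9 + 108·x + 432·x^2 + 576·x^3) - 4·Dx + (1 + 4·x)·Dx^2  (order 2).
h: a_k = 0, -6, -12, 9, 54, 2079/20, …
ICs: h(0) = 0, h′(0) = -6.

f: a_k = 0, -6, 0, 9, 0, -81/20, …
h₀=f(r): pull back L_f along r ⇒ L₀.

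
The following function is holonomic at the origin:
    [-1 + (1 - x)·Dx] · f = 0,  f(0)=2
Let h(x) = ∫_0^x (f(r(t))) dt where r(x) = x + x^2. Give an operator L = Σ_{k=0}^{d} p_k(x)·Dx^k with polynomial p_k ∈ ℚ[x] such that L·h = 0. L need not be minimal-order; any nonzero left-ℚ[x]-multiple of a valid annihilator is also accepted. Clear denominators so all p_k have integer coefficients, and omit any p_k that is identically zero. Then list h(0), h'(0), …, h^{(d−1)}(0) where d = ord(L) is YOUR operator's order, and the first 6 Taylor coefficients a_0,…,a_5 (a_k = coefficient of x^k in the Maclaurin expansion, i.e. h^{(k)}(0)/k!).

L = (1 + 2·x)·Dx + (-1 + x + x^2)·Dx^2  (order 2).
h: a_k = 0, 2, 1, 4/3, 3/2, 2, …
ICs: h(0) = 0, h′(0) = 2.

f: a_k = 2, 2, 2, 2, 2, 2, …
h₀=f(r): pull back L_f along r ⇒ L₀.
h=∫₀ˣh₀: take L = L₀·Dx.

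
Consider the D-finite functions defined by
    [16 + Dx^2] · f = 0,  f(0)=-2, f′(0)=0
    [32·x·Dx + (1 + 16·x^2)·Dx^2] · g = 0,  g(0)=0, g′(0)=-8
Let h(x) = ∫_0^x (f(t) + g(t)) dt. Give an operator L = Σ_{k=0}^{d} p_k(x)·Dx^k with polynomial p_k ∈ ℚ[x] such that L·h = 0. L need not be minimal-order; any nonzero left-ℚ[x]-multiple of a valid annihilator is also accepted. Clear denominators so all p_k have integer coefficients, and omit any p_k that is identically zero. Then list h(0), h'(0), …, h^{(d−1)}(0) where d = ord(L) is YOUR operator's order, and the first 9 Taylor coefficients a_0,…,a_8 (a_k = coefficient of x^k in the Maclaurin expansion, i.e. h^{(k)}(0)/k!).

L = (-5632·x + 114688·x^3 + 131072·x^5)·Dx^2 + (-16 + 1792·x^2 + 36864·x^4 + 65536·x^6)·Dx^3 + (-352·x + 7168·x^3 + 8192·x^5)·Dx^4 + (-1 + 112·x^2 + 2304·x^4 + 4096·x^6)·Dx^5  (order 5).
h: a_k = 0, -2, -4, 16/3, 32/3, -64/15, -1024/15, 512/315, 4096/7, …
ICs: h(0) = 0, h′(0) = -2, h′′(0) = -8, h′′′(0) = 32, h′′′′(0) = 256.

f: a_k = -2, 0, 16, 0, -64/3, 0, 512/45, 0, -1024/315, …
g: a_k = 0, -8, 0, 128/3, 0, -2048/5, 0, 32768/7, 0, …
L₀ := lclm(L_f,L_g); ord L₀ ≤ 2+2.
h=∫₀ˣh₀: take L = L₀·Dx.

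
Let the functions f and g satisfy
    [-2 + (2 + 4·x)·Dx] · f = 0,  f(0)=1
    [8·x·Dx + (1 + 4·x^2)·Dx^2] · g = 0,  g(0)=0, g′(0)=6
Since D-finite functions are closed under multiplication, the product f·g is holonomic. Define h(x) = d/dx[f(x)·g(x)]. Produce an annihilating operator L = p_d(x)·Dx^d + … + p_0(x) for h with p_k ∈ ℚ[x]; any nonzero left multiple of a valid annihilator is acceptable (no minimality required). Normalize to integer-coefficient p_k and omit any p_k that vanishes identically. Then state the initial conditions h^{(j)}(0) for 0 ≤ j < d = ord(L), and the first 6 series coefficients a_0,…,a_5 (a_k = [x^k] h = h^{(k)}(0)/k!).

f: a_k = 1, 1, -1/2, 1/2, -5/8, 7/8, …
g: a_k = 0, 6, 0, -8, 0, 96/5, …
h₀=f·g: eliminate ⇒ L₀, order ≤ 1·2.
Differentiate: ansatz ord ≤ ord L₀ ⇒ L.
L = (5 + 80·x + 8·x^2 - 192·x^3 - 48·x^4) + (14 + 84·x + 144·x^2 - 224·x^3 - 672·x^4 - 192·x^5)·Dx + (3 + 4·x - 12·x^2 - 32·x^3 - 112·x^4 - 192·x^5 - 64·x^6)·Dx^2  (order 2).
h: a_k = 6, 12, -33, -20, 389/4, 1227/10, …
ICs: h(0) = 6, h′(0) = 12.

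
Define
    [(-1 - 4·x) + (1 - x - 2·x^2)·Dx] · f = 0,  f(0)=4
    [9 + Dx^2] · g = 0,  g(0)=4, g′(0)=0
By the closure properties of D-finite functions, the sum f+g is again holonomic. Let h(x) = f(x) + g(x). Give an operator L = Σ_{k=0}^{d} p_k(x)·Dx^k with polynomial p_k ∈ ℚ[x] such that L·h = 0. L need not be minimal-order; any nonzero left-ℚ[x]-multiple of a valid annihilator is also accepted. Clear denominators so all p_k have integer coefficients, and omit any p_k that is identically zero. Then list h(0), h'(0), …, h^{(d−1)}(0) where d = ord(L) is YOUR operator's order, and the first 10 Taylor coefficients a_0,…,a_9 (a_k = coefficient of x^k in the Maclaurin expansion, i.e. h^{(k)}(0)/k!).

f: a_k = 4, 4, 12, 20, 44, 84, 172, 340, 684, 1364, …
g: a_k = 4, 0, -18, 0, 27/2, 0, -81/20, 0, 729/1120, 0, …
f+g: L₀ = lclm(L_f,L_g), ord ≤ 1+2.
L = (117 + 486·x + 135·x^2 + 360·x^3 + 540·x^4 + 432·x^5) + (-45 + 63·x + 81·x^2 - 153·x^3 - 18·x^4 + 324·x^5 + 216·x^6)·Dx + (13 + 54·x + 15·x^2 + 40·x^3 + 60·x^4 + 48·x^5)·Dx^2 + (-5 + 7·x + 9·x^2 - 17·x^3 - 2·x^4 + 36·x^5 + 24·x^6)·Dx^3  (order 3).
h: a_k = 8, 4, -6, 20, 115/2, 84, 3359/20, 340, 766809/1120, 1364, …
ICs: h(0) = 8, h′(0) = 4, h′′(0) = -12.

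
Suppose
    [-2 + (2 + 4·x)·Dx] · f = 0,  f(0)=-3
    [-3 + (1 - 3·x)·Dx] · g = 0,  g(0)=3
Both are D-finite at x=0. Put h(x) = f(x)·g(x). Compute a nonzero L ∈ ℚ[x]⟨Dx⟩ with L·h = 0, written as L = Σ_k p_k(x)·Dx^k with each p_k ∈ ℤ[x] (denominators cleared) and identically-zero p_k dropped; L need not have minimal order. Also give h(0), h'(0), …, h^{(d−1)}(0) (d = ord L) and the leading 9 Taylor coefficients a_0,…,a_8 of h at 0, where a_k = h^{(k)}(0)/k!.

f: a_k = -3, -3, 3/2, -3/2, 15/8, -21/8, 63/16, -99/16, 1287/128, …
g: a_k = 3, 9, 27, 81, 243, 729, 2187, 6561, 19683, …
Sym-product of L_f,L_g gives L₀ (≤ ord 1).
L = (4 + 3·x) + (-1 + x + 6·x^2)·Dx  (order 1).
h: a_k = -9, -36, -207/2, -315, -7515/8, -2826, -135459/16, -203337/8, -9756315/128, …
ICs: h(0) = -9.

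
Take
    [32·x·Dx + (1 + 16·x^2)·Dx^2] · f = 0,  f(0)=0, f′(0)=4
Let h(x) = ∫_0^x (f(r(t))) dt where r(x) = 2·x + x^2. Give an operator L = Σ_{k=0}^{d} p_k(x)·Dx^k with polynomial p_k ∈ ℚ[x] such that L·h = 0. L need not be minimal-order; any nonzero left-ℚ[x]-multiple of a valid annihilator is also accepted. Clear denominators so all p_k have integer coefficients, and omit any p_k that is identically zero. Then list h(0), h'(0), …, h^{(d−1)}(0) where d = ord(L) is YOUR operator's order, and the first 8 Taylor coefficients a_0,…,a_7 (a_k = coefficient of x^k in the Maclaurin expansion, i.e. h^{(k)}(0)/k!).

L = (-1 + 128·x + 256·x^2 + 192·x^3 + 48·x^4)·Dx^2 + (1 + x + 64·x^2 + 128·x^3 + 80·x^4 + 16·x^5)·Dx^3  (order 3).
h: a_k = 0, 0, 4, 4/3, -128/3, -256/5, 16064/15, 49088/21, …
ICs: h(0) = 0, h′(0) = 0, h′′(0) = 8.

f: a_k = 0, 4, 0, -64/3, 0, 1024/5, 0, -16384/7, …
Substitute x→r, Dx→(1/r')Dx; clear ⇒ L₀.
h=∫₀ˣh₀: take L = L₀·Dx.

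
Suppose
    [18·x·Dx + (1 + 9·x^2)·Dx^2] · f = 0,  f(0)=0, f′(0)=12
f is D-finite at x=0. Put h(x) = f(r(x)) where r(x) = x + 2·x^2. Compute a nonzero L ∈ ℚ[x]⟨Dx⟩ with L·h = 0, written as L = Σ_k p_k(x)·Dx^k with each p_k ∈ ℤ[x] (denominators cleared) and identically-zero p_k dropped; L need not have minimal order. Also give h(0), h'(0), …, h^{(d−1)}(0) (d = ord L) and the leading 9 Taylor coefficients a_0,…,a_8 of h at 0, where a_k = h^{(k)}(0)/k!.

f: a_k = 0, 12, 0, -36, 0, 972/5, 0, -8748/7, 0, …
L₀ from L_f via x↦r, Dx↦r'^{-1}Dx.
L = (-4 + 18·x + 144·x^2 + 432·x^3 + 432·x^4)·Dx + (1 + 4·x + 9·x^2 + 72·x^3 + 180·x^4 + 144·x^5)·Dx^2  (order 2).
h: a_k = 0, 12, 24, -36, -216, -1188/5, 1656, 45684/7, -1944, …
ICs: h(0) = 0, h′(0) = 12.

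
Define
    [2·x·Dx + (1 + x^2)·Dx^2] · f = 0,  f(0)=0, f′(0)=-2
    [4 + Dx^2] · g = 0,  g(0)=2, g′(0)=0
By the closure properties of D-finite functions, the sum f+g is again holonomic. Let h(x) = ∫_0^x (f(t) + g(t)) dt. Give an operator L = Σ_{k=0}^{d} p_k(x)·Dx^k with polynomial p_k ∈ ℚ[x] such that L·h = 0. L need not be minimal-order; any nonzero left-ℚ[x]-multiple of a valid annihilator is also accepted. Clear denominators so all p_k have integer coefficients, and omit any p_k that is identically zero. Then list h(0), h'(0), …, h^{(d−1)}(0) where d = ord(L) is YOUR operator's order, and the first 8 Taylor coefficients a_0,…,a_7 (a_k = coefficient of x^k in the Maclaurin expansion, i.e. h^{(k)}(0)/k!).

f: a_k = 0, -2, 0, 2/3, 0, -2/5, 0, 2/7, …
g: a_k = 2, 0, -4, 0, 4/3, 0, -8/45, 0, …
Weyl lclm of L_f,L_g ⇒ L₀ (ord ≤ 4).
h=∫h₀ ⇒ L = L₀·Dx.
L = (-32·x + 80·x^3 + 16·x^5)·Dx^2 + (4 + 32·x^2 + 36·x^4 + 8·x^6)·Dx^3 + (-8·x + 20·x^3 + 4·x^5)·Dx^4 + (1 + 8·x^2 + 9·x^4 + 2·x^6)·Dx^5  (order 5).
h: a_k = 0, 2, -1, -4/3, 1/6, 4/15, -1/15, -8/315, …
ICs: h(0) = 0, h′(0) = 2, h′′(0) = -2, h′′′(0) = -8, h′′′′(0) = 4.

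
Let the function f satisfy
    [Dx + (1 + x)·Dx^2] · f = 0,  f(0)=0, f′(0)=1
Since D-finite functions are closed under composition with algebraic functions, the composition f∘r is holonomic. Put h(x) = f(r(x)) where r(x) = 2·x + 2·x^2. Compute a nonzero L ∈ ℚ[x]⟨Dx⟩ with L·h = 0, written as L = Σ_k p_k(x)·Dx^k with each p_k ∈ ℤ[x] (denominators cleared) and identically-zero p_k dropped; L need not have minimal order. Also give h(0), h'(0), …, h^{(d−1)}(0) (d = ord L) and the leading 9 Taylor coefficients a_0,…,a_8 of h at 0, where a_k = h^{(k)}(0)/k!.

f: a_k = 0, 1, -1/2, 1/3, -1/4, 1/5, -1/6, 1/7, -1/8, …
Change of var in L_f (x↦r) gives L₀.
L = (4·x + 4·x^2)·Dx + (1 + 4·x + 6·x^2 + 4·x^3)·Dx^2  (order 2).
h: a_k = 0, 2, 0, -4/3, 2, -8/5, 0, 16/7, -4, …
ICs: h(0) = 0, h′(0) = 2.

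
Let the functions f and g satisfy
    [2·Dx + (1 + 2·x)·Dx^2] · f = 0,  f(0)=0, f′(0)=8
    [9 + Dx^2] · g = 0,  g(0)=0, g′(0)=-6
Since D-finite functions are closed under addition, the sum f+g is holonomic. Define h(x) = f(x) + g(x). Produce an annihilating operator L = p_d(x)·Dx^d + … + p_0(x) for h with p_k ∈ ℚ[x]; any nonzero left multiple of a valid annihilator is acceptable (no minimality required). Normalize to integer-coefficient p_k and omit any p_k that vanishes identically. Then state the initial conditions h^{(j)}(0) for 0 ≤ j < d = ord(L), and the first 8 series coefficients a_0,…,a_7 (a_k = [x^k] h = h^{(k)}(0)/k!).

L = (594 + 648·x + 648·x^2)·Dx + (153 + 630·x + 972·x^2 + 648·x^3)·Dx^2 + (66 + 72·x + 72·x^2)·Dx^3 + (17 + 70·x + 108·x^2 + 72·x^3)·Dx^4  (order 4).
h: a_k = 0, 2, -8, 59/3, -16, 431/20, -128/3, 20723/280, …
ICs: h(0) = 0, h′(0) = 2, h′′(0) = -16, h′′′(0) = 118.

f: a_k = 0, 8, -8, 32/3, -16, 128/5, -128/3, 512/7, …
g: a_k = 0, -6, 0, 9, 0, -81/20, 0, 243/280, …
h₀=f+g: left-lcm gives L₀, ord ≤ 4.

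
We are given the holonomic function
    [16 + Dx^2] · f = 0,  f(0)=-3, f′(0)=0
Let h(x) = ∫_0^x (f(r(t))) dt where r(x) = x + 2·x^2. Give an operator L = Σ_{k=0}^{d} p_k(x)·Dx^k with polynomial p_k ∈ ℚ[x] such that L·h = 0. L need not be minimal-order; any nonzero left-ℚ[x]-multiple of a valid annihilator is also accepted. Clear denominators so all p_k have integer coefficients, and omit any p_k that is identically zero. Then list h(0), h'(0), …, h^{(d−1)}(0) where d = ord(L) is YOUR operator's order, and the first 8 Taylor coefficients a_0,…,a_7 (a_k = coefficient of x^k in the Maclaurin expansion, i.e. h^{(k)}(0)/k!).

L = (16 + 192·x + 768·x^2 + 1024·x^3)·Dx - 4·Dx^2 + (1 + 4·x)·Dx^3  (order 3).
h: a_k = 0, -3, 0, 8, 24, 64/5, -128/3, -11264/105, …
ICs: h(0) = 0, h′(0) = -3, h′′(0) = 0.

f: a_k = -3, 0, 24, 0, -32, 0, 256/15, 0, …
Substitute x→r, Dx→(1/r')Dx; clear ⇒ L₀.
∫: right-multiply L₀ by Dx.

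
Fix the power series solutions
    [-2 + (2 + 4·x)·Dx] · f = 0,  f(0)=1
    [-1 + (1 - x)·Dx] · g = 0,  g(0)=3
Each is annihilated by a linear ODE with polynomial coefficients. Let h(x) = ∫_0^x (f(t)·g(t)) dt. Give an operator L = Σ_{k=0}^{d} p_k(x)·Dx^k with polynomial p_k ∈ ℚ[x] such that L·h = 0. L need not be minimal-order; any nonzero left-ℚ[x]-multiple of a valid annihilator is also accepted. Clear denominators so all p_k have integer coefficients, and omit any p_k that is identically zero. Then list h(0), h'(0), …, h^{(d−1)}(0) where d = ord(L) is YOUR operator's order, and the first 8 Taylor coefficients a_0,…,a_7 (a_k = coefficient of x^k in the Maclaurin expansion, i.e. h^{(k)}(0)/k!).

f: a_k = 1, 1, -1/2, 1/2, -5/8, 7/8, -21/16, 33/16, …
g: a_k = 3, 3, 3, 3, 3, 3, 3, 3, …
L₀ := L_f ⊗_s L_g (sym. prod.), ord ≤ 1.
h=∫₀ˣh₀: take L = L₀·Dx.
L = (2 + x)·Dx + (-1 - x + 2·x^2)·Dx^2  (order 2).
h: a_k = 0, 3, 3, 3/2, 3/2, 33/40, 9/8, 45/112, …
ICs: h(0) = 0, h′(0) = 3.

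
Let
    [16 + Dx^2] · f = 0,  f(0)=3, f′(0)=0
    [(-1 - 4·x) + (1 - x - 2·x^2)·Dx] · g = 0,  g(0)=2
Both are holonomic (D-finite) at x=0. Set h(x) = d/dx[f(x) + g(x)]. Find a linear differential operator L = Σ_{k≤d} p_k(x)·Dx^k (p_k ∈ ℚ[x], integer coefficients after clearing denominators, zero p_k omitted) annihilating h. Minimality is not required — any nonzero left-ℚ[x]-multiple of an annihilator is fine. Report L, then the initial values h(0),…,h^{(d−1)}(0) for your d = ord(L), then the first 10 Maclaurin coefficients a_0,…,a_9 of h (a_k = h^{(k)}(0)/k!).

f: a_k = 3, 0, -24, 0, 32, 0, -256/15, 0, 512/105, 0, …
g: a_k = 2, 2, 6, 10, 22, 42, 86, 170, 342, 682, …
h₀=f+g: left-lcm gives L₀, ord ≤ 3.
Derive L from L₀ (diff closure).
L = (2880 + 9600·x + 20736·x^2 + 7680·x^3 + 15360·x^4 + 18432·x^5 + 12288·x^6) + (-368 - 1040·x + 2400·x^2 + 2048·x^3 - 2560·x^4 + 1536·x^5 + 7168·x^6 + 4096·x^7)·Dx + (180 + 600·x + 1296·x^2 + 480·x^3 + 960·x^4 + 1152·x^5 + 768·x^6)·Dx^2 + (-23 - 65·x + 150·x^2 + 128·x^3 - 160·x^4 + 96·x^5 + 448·x^6 + 256·x^7)·Dx^3  (order 3).
h: a_k = 2, -36, 30, 216, 210, 2068/5, 1190, 291376/105, 6138, 12900508/945, …
ICs: h(0) = 2, h′(0) = -36, h′′(0) = 60.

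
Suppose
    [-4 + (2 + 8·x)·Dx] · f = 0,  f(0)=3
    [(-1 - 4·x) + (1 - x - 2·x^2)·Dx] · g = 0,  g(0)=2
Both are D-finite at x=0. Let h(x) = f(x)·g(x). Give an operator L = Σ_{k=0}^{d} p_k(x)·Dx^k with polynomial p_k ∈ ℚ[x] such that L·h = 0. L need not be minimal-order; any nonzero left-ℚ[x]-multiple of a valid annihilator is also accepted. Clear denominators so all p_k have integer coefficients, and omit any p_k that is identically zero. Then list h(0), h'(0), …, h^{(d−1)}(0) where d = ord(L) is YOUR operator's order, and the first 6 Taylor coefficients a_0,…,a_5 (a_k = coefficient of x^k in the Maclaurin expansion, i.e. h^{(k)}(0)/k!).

L = (3 + 6·x + 12·x^2) + (-1 - 3·x + 6·x^2 + 8·x^3)·Dx  (order 1).
h: a_k = 6, 18, 18, 78, 54, 378, …
ICs: h(0) = 6.

f: a_k = 3, 6, -6, 12, -30, 84, …
g: a_k = 2, 2, 6, 10, 22, 42, …
f·g: L₀ = L_f ⊗_s L_g, ord ≤ 1·1.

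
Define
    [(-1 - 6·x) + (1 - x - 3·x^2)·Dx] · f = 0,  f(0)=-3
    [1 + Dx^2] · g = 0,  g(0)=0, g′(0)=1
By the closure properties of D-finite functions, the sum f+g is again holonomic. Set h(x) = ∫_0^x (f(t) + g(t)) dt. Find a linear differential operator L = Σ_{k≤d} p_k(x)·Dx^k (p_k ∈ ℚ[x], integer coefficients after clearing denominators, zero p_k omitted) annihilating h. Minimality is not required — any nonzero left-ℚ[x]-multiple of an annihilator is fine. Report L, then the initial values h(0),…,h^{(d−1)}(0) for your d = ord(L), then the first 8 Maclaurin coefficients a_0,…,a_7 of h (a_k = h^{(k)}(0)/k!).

f: a_k = -3, -3, -12, -21, -57, -120, -291, -651, …
g: a_k = 0, 1, 0, -1/6, 0, 1/120, 0, -1/5040, …
L₀ := lclm(L_f,L_g); ord L₀ ≤ 1+2.
h=∫₀ˣh₀: take L = L₀·Dx.
L = (43 + 292·x + 307·x^2 + 624·x^3 + 45·x^4 + 54·x^5)·Dx + (-9 - 7·x - 6·x^2 + 91·x^3 + 144·x^4 + 27·x^5 + 27·x^6)·Dx^2 + (43 + 292·x + 307·x^2 + 624·x^3 + 45·x^4 + 54·x^5)·Dx^3 + (-9 - 7·x - 6·x^2 + 91·x^3 + 144·x^4 + 27·x^5 + 27·x^6)·Dx^4  (order 4).
h: a_k = 0, -3, -1, -4, -127/24, -57/5, -14399/720, -291/7, …
ICs: h(0) = 0, h′(0) = -3, h′′(0) = -2, h′′′(0) = -24.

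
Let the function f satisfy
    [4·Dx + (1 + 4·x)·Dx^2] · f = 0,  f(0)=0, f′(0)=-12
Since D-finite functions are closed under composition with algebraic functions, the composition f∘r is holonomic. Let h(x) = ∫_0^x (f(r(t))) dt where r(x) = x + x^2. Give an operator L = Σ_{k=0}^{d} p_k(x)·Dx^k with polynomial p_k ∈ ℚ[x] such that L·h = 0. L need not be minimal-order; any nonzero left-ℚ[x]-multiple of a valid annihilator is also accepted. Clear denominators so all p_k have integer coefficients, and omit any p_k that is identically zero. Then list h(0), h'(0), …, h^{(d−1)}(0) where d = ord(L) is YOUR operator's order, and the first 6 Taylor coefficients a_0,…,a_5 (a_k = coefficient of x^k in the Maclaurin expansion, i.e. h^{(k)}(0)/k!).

L = 2·Dx^2 + (1 + 2·x)·Dx^3  (order 3).
h: a_k = 0, 0, -6, 4, -4, 24/5, …
ICs: h(0) = 0, h′(0) = 0, h′′(0) = -12.

f: a_k = 0, -12, 24, -64, 192, -3072/5, …
h₀=f(r): pull back L_f along r ⇒ L₀.
h=∫h₀ ⇒ L = L₀·Dx.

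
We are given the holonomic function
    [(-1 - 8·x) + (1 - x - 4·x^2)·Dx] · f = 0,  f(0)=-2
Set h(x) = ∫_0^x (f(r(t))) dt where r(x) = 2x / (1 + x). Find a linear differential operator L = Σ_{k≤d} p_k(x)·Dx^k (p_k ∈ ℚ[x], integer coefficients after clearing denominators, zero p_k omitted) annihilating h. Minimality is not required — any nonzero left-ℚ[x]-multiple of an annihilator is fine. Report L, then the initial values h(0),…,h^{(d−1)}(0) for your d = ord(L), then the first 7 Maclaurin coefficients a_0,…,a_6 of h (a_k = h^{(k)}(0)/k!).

L = (2 + 34·x)·Dx + (-1 - x + 17·x^2 + 17·x^3)·Dx^2  (order 2).
h: a_k = 0, -2, -2, -12, -17, -612/5, -578/3, …
ICs: h(0) = 0, h′(0) = -2.

f: a_k = -2, -2, -10, -18, -58, -130, -362, …
f∘r: x↦r, Dx↦Dx/r' in L_f ⇒ L₀.
∫: right-multiply L₀ by Dx.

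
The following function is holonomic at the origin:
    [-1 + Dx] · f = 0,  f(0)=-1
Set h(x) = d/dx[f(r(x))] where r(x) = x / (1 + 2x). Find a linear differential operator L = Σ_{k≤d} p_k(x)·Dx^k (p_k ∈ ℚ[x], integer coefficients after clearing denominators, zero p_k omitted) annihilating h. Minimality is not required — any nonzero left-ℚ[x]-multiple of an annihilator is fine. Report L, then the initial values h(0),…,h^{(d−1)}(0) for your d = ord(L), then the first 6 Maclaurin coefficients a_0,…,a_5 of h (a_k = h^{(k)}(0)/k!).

f: a_k = -1, -1, -1/2, -1/6, -1/24, -1/120, …
Substitute x→r, Dx→(1/r')Dx; clear ⇒ L₀.
Derive L from L₀ (diff closure).
L = (-3 - 8·x) + (-1 - 4·x - 4·x^2)·Dx  (order 1).
h: a_k = -1, 3, -13/2, 71/6, -147/8, 2699/120, …
ICs: h(0) = -1.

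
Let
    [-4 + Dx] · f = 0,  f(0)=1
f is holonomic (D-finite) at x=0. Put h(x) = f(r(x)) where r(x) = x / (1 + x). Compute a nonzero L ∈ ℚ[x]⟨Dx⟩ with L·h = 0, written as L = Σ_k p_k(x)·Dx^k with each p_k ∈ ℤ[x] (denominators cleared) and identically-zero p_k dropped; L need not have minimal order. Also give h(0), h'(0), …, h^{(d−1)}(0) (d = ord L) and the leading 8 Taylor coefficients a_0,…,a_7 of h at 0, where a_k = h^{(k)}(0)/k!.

f: a_k = 1, 4, 8, 32/3, 32/3, 128/15, 256/45, 1024/315, …
L₀ from L_f via x↦r, Dx↦r'^{-1}Dx.
L = -4 + (1 + 2·x + x^2)·Dx  (order 1).
h: a_k = 1, 4, 4, -4/3, -4/3, 28/15, -44/45, -68/315, …
ICs: h(0) = 1.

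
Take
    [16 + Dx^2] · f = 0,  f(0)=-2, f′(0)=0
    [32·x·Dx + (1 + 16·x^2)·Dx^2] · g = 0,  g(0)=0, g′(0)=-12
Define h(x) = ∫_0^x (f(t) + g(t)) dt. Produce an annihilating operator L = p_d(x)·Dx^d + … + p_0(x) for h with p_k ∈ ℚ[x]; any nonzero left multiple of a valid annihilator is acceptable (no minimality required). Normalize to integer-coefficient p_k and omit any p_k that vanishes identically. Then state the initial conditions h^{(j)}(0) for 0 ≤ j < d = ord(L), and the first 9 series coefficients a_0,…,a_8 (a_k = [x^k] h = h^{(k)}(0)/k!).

L = (-5632·x + 114688·x^3 + 131072·x^5)·Dx^2 + (-16 + 1792·x^2 + 36864·x^4 + 65536·x^6)·Dx^3 + (-352·x + 7168·x^3 + 8192·x^5)·Dx^4 + (-1 + 112·x^2 + 2304·x^4 + 4096·x^6)·Dx^5  (order 5).
h: a_k = 0, -2, -6, 16/3, 16, -64/15, -512/5, 512/315, 6144/7, …
ICs: h(0) = 0, h′(0) = -2, h′′(0) = -12, h′′′(0) = 32, h′′′′(0) = 384.

f: a_k = -2, 0, 16, 0, -64/3, 0, 512/45, 0, -1024/315, …
g: a_k = 0, -12, 0, 64, 0, -3072/5, 0, 49152/7, 0, …
Weyl lclm of L_f,L_g ⇒ L₀ (ord ≤ 4).
Integrate: L := L₀·Dx.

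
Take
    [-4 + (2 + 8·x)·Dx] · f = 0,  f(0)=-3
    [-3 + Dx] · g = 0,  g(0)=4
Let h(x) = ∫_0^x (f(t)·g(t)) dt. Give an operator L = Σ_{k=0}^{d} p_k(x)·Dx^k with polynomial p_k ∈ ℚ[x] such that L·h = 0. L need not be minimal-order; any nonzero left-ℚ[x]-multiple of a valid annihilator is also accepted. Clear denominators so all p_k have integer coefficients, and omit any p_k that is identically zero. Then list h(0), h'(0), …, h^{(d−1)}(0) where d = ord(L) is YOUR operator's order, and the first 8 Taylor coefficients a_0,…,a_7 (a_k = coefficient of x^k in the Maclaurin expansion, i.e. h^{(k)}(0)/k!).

f: a_k = -3, -6, 6, -12, 30, -84, 252, -792, …
g: a_k = 4, 12, 18, 18, 27/2, 81/10, 81/20, 243/140, …
f·g: L₀ = L_f ⊗_s L_g, ord ≤ 1·1.
Integrate: L := L₀·Dx.
L = (-5 - 12·x)·Dx + (1 + 4·x)·Dx^2  (order 2).
h: a_k = 0, -12, -30, -34, -69/2, -129/10, -631/20, 1377/28, …
ICs: h(0) = 0, h′(0) = -12.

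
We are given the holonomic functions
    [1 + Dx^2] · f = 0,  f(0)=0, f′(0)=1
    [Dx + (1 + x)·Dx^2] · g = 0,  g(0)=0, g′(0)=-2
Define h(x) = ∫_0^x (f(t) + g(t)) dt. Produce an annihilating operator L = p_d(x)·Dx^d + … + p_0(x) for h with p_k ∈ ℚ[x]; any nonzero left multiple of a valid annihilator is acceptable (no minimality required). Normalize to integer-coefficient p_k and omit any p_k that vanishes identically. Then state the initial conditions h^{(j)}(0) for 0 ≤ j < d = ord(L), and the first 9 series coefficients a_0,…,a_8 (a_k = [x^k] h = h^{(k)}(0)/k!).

L = (7 + 2·x + x^2)·Dx^2 + (3 + 5·x + 3·x^2 + x^3)·Dx^3 + (7 + 2·x + x^2)·Dx^4 + (3 + 5·x + 3·x^2 + x^3)·Dx^5  (order 5).
h: a_k = 0, 0, -1/2, 1/3, -5/24, 1/10, -47/720, 1/21, -1441/40320, …
ICs: h(0) = 0, h′(0) = 0, h′′(0) = -1, h′′′(0) = 2, h′′′′(0) = -5.

f: a_k = 0, 1, 0, -1/6, 0, 1/120, 0, -1/5040, 0, …
g: a_k = 0, -2, 1, -2/3, 1/2, -2/5, 1/3, -2/7, 1/4, …
L₀ := lclm(L_f,L_g); ord L₀ ≤ 2+2.
h=∫₀ˣh₀: take L = L₀·Dx.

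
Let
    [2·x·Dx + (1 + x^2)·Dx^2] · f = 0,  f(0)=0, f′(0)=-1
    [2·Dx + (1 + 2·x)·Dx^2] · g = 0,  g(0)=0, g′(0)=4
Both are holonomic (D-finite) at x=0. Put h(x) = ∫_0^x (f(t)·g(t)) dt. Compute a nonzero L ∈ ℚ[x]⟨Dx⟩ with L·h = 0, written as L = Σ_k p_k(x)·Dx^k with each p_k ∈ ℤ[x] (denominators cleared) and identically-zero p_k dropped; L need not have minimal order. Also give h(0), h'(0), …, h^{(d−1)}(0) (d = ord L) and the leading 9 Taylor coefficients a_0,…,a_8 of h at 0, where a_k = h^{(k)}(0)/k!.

f: a_k = 0, -1, 0, 1/3, 0, -1/5, 0, 1/7, 0, …
g: a_k = 0, 4, -4, 16/3, -8, 64/5, -64/3, 256/7, -64, …
h₀=f·g: eliminate ⇒ L₀, order ≤ 2·2.
h=∫h₀ ⇒ L = L₀·Dx.
L = (24 + 80·x + 88·x^2 + 240·x^3 + 240·x^4 + 208·x^5 + 16·x^7)·Dx^2 + (12 + 80·x + 332·x^2 + 608·x^3 + 880·x^4 + 744·x^5 + 560·x^6 + 24·x^7 + 56·x^8)·Dx^3 + (12 + 52·x + 168·x^2 + 372·x^3 + 516·x^4 + 564·x^5 + 384·x^6 + 276·x^7 + 24·x^8 + 32·x^9)·Dx^4 + (2 + 12·x + 34·x^2 + 64·x^3 + 87·x^4 + 96·x^5 + 84·x^6 + 48·x^7 + 33·x^8 + 4·x^9 + 4·x^10)·Dx^5  (order 5).
h: a_k = 0, 0, 0, -4/3, 1, -4/5, 10/9, -76/45, 73/30, …
ICs: h(0) = 0, h′(0) = 0, h′′(0) = 0, h′′′(0) = -8, h′′′′(0) = 24.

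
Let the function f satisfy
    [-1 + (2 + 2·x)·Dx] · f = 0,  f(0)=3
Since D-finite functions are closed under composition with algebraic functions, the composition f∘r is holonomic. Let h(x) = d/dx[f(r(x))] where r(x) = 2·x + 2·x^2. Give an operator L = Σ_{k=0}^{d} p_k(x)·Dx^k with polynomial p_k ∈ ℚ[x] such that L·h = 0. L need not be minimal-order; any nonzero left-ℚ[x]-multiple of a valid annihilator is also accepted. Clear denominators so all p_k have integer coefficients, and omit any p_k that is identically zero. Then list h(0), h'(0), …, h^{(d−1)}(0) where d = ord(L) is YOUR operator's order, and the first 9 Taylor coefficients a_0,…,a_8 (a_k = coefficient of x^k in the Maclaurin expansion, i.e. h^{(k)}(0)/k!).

L = 1 + (-1 - 4·x - 6·x^2 - 4·x^3)·Dx  (order 1).
h: a_k = 3, 3, -9/2, 9/2, -15/8, -27/8, 147/16, -183/16, 729/128, …
ICs: h(0) = 3.

f: a_k = 3, 3/2, -3/8, 3/16, -15/128, 21/256, -63/1024, 99/2048, -1287/32768, …
h₀=f(r): pull back L_f along r ⇒ L₀.
Differentiate: ansatz ord ≤ ord L₀ ⇒ L.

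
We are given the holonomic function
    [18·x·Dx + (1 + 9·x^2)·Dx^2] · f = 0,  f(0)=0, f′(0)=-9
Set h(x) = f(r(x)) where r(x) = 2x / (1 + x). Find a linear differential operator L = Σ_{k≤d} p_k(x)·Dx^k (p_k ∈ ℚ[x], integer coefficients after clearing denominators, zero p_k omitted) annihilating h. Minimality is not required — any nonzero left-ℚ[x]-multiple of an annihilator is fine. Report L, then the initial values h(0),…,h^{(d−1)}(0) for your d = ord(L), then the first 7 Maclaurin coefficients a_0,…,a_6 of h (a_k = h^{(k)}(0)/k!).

f: a_k = 0, -9, 0, 27, 0, -729/5, 0, …
Change of var in L_f (x↦r) gives L₀.
L = (2 + 74·x)·Dx + (1 + 2·x + 37·x^2)·Dx^2  (order 2).
h: a_k = 0, -18, 18, 198, -630, -16938/5, 21186, …
ICs: h(0) = 0, h′(0) = -18.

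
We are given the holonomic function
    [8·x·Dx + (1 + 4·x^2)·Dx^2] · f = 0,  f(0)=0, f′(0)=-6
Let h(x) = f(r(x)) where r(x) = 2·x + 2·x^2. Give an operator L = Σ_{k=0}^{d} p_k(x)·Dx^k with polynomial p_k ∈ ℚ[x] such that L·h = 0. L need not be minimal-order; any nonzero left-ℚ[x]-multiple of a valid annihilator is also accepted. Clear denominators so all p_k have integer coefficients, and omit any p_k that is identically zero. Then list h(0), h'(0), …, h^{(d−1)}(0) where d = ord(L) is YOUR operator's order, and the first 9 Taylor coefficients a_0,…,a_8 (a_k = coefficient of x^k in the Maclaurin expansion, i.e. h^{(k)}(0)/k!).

L = (-2 + 32·x + 128·x^2 + 192·x^3 + 96·x^4)·Dx + (1 + 2·x + 16·x^2 + 64·x^3 + 80·x^4 + 32·x^5)·Dx^2  (order 2).
h: a_k = 0, -12, -12, 64, 192, -2112/5, -3008, 6144/7, 43008, …
ICs: h(0) = 0, h′(0) = -12.

f: a_k = 0, -6, 0, 8, 0, -96/5, 0, 384/7, 0, …
h₀=f(r): pull back L_f along r ⇒ L₀.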